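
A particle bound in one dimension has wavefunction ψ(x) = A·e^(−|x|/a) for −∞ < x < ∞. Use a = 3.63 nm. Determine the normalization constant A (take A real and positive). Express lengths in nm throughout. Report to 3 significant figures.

The normalization condition is ∫|ψ|² dx = 1 from −∞ to ∞.
With ∫₀^∞ x^0 e^(−αx) dx = 0!/α^1, carrying out the integral gives A² · a.
Hence A² = 1/[a].
Plugging in a = 3.63 yields A = 0.5249.

A ≈ 0.525 nm^(-1/2)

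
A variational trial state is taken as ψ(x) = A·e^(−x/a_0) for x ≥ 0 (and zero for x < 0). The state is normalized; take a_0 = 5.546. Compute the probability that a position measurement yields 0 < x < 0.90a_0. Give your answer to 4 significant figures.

|ψ|² is the probability density, so P = ∫_{0}^{0.90a_0} |ψ|² dx.
Since A² = 1/(a_0/2), this is the region integral divided by the full normalization integral.
Substituting u = x/a_0, A² and the length scale cancel in the ratio: P = ∫_{0}^{0.90} e^(-2·u) du / ∫_{0}^{∞} e^(-2·u) du.
An antiderivative of e^(-2·u) is -e^(-2·u)/2; evaluating from 0 to 0.90 gives 1/2 - e^(-9/5)/2, while the full integral is 1/2.
The result is P = 0.83470.

P ≈ 0.8347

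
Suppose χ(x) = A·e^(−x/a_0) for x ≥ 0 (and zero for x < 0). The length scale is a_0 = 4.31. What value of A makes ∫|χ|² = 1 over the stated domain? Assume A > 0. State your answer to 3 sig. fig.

A ≈ 0.681

We need A² ∫|f|² dx = 1, taking the integral from 0 to ∞.
Using ∫₀^∞ xⁿ e^(−αx) dx = n!/αⁿ⁺¹, ∫|χ|² dx = A²·(a_0/2).
Setting this equal to 1 gives A² = 1/(a_0/2).
Plugging in a_0 = 4.31 yields A = 0.6812.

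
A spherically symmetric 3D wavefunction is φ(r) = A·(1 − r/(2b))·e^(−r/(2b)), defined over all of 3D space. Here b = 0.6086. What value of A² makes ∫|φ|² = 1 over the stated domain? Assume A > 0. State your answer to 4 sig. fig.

A^2 ≈ 0.1765

Require ∫ |φ|² 4πr² dr = 1 over the whole domain.
The angular integral contributes 4π, leaving ∫₀^∞ r²|φ|² dr.
Recall ∫₀^∞ r^m e^(−r/β) dr = m!·β^(m+1), ∫|φ|² 4πr² dr = A²·(8·π·b^3).
Substituting b = 0.6086 gives A² = 0.17651, so A = 0.42013.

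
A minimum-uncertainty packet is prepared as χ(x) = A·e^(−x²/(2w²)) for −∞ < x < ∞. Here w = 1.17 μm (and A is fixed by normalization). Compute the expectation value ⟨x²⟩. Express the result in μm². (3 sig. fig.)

⟨x^2⟩ ≈ 0.684 μm^2

⟨x²⟩ = ∫ x^2 |χ|² dx over the full domain.
Since the A² factors cancel between numerator and denominator, ⟨x²⟩ = w^2/2.
Putting w = 1.17 gives 0.6845.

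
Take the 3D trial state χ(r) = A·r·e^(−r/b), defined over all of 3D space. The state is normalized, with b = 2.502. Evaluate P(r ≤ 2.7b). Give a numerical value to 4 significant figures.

P = ∫ |χ|² 4πr² dr over r ≤ 2.7b.
The full normalization integral is A²·[3·π·b^5] = 1, fixing A².
In terms of u = r/b (A², 4π and the length scale all cancel between numerator and denominator), P = [∫_{0}^{2.7} u^4·e^(-2·u) du] / [∫_{0}^{∞} u^4·e^(-2·u) du].
An antiderivative of u^4·e^(-2·u) is -(u^4/2 + u^3 + 3·u^2/2 + 3·u/2 + 3/4)·e^(-2·u); evaluating from 0 to 2.7 gives ≈ 0.470017, while the full integral is 3/4.
Taking the ratio yields P = 0.62669.

P ≈ 0.6267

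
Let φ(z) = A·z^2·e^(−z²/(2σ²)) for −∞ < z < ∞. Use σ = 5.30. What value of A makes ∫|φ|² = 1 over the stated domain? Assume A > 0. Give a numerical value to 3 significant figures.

A ≈ 0.0134

We need A² ∫|f|² dz = 1, taking the integral from −∞ to ∞.
∫|φ|² dz = A²·(3·√(π)·σ^5/4).
Setting this equal to 1 gives A² = 1/(3·√(π)·σ^5/4).
Plugging in σ = 5.30 yields A = 0.01341.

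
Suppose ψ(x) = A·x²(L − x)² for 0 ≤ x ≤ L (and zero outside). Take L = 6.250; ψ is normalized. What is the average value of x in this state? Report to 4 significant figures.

⟨x⟩ ≈ 3.125

By definition ⟨x⟩ = ∫ x |ψ(x)|² dx.
Expanding the polynomial and integrating term by term, since the A² factors cancel between numerator and denominator, ⟨x⟩ = L/2.
With L = 6.250, ⟨x⟩ = 3.1250.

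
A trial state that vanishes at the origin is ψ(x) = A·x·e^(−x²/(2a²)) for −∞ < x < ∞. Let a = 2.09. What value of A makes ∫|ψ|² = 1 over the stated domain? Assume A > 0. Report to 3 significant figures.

The normalization condition is ∫|ψ|² dx = 1 from −∞ to ∞.
Differentiating ∫e^(−αx²) dx = √(π/α) under α to get the higher moments, ∫|ψ|² dx = A²·(√(π)·a^3/2).
Hence A² = 1/[√(π)·a^3/2].
Substituting a = 2.09 gives A² = 0.1236, so A = 0.3516.

A ≈ 0.352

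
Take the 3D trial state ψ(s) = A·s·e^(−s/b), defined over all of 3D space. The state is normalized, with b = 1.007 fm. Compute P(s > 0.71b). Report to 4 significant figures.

P ≈ 0.9849

Integrate the radial probability density 4πs²|ψ|² over s > 0.71b.
Normalization gives A² = 1/(3·π·b^5).
Let u = s/b; then A², 4π and the length scale all cancel, so P = ∫_{0.71}^{∞} u^4·e^(-2·u) du ÷ ∫_{0}^{∞} u^4·e^(-2·u) du.
An antiderivative of u^4·e^(-2·u) is -(u^4/2 + u^3 + 3·u^2/2 + 3·u/2 + 3/4)·e^(-2·u); evaluating from 0.71 to ∞ gives ≈ 0.738707, while the full integral is 3/4.
Taking the ratio yields P = 0.98494.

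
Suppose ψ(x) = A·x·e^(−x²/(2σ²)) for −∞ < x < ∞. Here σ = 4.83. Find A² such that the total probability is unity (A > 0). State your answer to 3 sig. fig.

We need A² ∫|f|² dx = 1, taking the integral from −∞ to ∞.
Using the Gaussian integral ∫_{−∞}^{∞} e^(−αx²) dx = √(π/α), with ψ = A·x·e^(−x²/(2σ²)), the integral evaluates to A²·[√(π)·σ^3/2].
Substituting σ = 4.83 gives A² = 0.01001, so A = 0.1001.

A^2 ≈ 0.0100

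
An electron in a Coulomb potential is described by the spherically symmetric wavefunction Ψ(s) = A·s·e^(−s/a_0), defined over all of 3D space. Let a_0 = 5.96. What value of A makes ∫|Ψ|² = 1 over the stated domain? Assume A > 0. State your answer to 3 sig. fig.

A ≈ 0.00376

The normalization condition is ∫|Ψ|² 4πs² ds = 1 from 0 to ∞.
Using ∫₀^∞ sⁿ e^(−αs) ds = n!/αⁿ⁺¹, ∫|Ψ|² 4πs² ds = A²·(3·π·a_0^5).
Substituting a_0 = 5.96 gives A² = 0.00001411, so A = 0.003756.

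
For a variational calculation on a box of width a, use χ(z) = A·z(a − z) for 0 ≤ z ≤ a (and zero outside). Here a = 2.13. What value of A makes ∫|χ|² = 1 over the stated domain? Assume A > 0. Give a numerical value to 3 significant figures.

Require ∫ |χ|² dz = 1 over the whole domain.
Expanding the polynomial and integrating term by term, the integral (without the A² prefactor) comes out to a^5/30.
With a = 2.13: A² = 0.6843 and A = 0.8272.

A ≈ 0.827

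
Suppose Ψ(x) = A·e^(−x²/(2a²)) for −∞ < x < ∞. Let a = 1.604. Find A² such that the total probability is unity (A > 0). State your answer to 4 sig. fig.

We need A² ∫|f|² dx = 1, taking the integral from −∞ to ∞.
Using the Gaussian integral ∫_{−∞}^{∞} e^(−αx²) dx = √(π/α), ∫|Ψ|² dx = A²·(√(π)·a).
With a = 1.604: A² = 0.35174 and A = 0.59308.

A^2 ≈ 0.3517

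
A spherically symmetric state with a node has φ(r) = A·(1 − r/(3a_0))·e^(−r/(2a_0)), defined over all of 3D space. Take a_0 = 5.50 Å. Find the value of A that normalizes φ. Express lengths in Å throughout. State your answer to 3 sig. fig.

Require ∫ |φ|² 4πr² dr = 1 over the whole domain.
The angular integral contributes 4π, leaving ∫₀^∞ r²|φ|² dr.
Recall ∫₀^∞ r^m e^(−r/β) dr = m!·β^(m+1), ∫|φ|² 4πr² dr = A²·(8·π·a_0^3/3).
So A² = (8·π·a_0^3/3)^(−1).
Substituting a_0 = 5.50 gives A² = 0.0007175, so A = 0.02679.

A ≈ 0.0268 Å^(-3/2)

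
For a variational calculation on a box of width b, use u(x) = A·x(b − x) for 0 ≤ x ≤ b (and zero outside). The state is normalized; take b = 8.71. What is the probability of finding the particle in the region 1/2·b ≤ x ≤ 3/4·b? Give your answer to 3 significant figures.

|u|² is the probability density, so P = ∫_{1/2·b}^{3/4·b} |u|² dx.
With A² fixed by ∫|u|² = 1, i.e. A² = (b^5/30)^(−1), substitute and integrate.
Substituting t = x/b, A² and the length scale cancel in the ratio: P = ∫_{1/2}^{3/4} t^2·(1 - t)^2 dt / ∫_{0}^{1} t^2·(1 - t)^2 dt.
Using ∫ t^2·(1 - t)^2 dt = t^3·(6·t^2 - 15·t + 10)/30, the numerator is ≈ 0.013216 and the denominator is 1/30.
This works out to P = 203/512.

P ≈ 0.396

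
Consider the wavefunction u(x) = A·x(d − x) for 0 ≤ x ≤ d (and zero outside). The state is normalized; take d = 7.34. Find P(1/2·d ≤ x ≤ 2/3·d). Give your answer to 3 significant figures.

P = ∫_{1/2·d}^{2/3·d} |u(x)|² dx.
With A² fixed by ∫|u|² = 1, i.e. A² = (d^5/30)^(−1), substitute and integrate.
In terms of t = x/d (A² and the length scale cancel between numerator and denominator), P = [∫_{1/2}^{2/3} t^2·(1 - t)^2 dt] / [∫_{0}^{1} t^2·(1 - t)^2 dt].
An antiderivative of t^2·(1 - t)^2 is t^3·(6·t^2 - 15·t + 10)/30; evaluating from 1/2 to 2/3 gives 47/4860, while the full integral is 1/30.
This works out to P = 47/162.

P ≈ 0.290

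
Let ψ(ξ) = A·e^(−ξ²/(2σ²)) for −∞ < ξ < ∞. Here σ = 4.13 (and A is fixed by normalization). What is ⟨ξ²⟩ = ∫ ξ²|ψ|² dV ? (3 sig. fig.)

⟨ξ²⟩ = ∫ ξ^2 |ψ|² dξ over the full domain.
Since the A² factors cancel between numerator and denominator, ⟨ξ²⟩ = σ^2/2.
Putting σ = 4.13 gives 8.528.

⟨ξ^2⟩ ≈ 8.53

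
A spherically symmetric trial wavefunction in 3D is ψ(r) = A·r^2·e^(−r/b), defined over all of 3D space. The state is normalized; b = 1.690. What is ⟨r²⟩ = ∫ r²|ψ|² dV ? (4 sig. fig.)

By definition ⟨r²⟩ = ∫ r^2 |ψ(r)|² 4πr² dr.
Recall ∫₀^∞ r^m e^(−r/β) dr = m!·β^(m+1), the ratio of the moment integral to the normalization integral gives ⟨r²⟩ = 14·b^2.
Putting b = 1.690 gives 39.985.

⟨r^2⟩ ≈ 39.99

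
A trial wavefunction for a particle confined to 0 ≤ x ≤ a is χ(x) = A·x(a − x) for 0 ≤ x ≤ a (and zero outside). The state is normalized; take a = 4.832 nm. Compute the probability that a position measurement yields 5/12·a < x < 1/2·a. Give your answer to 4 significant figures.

P = ∫_{5/12·a}^{1/2·a} |χ(x)|² dx.
Since A² = 1/(a^5/30), this is the region integral divided by the full normalization integral.
Let u = x/a; then A² and the length scale cancel, so P = ∫_{5/12}^{1/2} u^2·(1 - u)^2 du ÷ ∫_{0}^{1} u^2·(1 - u)^2 du.
Using ∫ u^2·(1 - u)^2 du = u^3·(6·u^2 - 15·u + 10)/30, the numerator is ≈ 0.00511269 and the denominator is 1/30.
Taking the ratio, P = 0.15338.

P ≈ 0.1534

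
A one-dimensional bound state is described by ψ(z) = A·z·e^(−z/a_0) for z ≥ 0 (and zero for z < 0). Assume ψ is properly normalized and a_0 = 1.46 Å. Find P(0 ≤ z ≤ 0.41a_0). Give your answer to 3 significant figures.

P ≈ 0.0503

The probability is P = ∫ |ψ|² dz over [0, 0.41a_0].
The normalization integral ∫|ψ|²dz over the whole domain equals a_0^3/4·A², and A² cancels in the ratio.
Let u = z/a_0; then A² and the length scale cancel, so P = ∫_{0}^{0.41} u^2·e^(-2·u) du ÷ ∫_{0}^{∞} u^2·e^(-2·u) du.
An antiderivative of u^2·e^(-2·u) is -(2·u^2 + 2·u + 1)·e^(-2·u)/4; evaluating from 0 to 0.41 gives ≈ 0.012585, while the full integral is 1/4.
Evaluating gives P = 0.05034.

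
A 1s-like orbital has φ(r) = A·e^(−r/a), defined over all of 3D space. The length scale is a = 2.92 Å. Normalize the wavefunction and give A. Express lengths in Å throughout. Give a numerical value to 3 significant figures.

We need A² ∫|f|² 4πr² dr = 1, taking the integral from 0 to ∞.
The angular integral contributes 4π, leaving ∫₀^∞ r²|φ|² dr.
Using ∫₀^∞ rⁿ e^(−αr) dr = n!/αⁿ⁺¹, ∫|φ|² 4πr² dr = A²·(π·a^3).
With a = 2.92: A² = 0.01279 and A = 0.1131.

A ≈ 0.113 Å^(-3/2)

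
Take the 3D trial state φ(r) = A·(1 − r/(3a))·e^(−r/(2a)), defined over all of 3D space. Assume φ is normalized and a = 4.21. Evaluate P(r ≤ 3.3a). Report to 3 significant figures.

With dV = 4πr²dr, the probability is ∫|φ|² dV over r ≤ 3.3a.
Normalization gives A² = 1/(8·π·a^3/3).
Let u = r/a; then A², 4π and the length scale all cancel, so P = ∫_{0}^{3.3} u^2·(1 - u/3)^2·e^(-u) du ÷ ∫_{0}^{∞} u^2·(1 - u/3)^2·e^(-u) du.
An antiderivative of u^2·(1 - u/3)^2·e^(-u) is (-u^4 + 2·u^3 - 3·u^2 - 6·u - 6)·e^(-u)/9; evaluating from 0 to 3.3 gives ≈ 0.23559, while the full integral is 2/3.
This evaluates to P = 0.3534.

P ≈ 0.353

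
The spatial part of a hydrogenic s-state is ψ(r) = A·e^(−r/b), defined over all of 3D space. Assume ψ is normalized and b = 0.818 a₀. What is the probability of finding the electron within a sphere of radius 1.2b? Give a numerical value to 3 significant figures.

P = ∫ |ψ|² 4πr² dr over r ≤ 1.2b.
A² is fixed by ∫₀^∞ 4πr²|ψ|² dr = 1, i.e. A² = (π·b^3)^(−1).
Let u = r/b; then A², 4π and the length scale all cancel, so P = ∫_{0}^{1.2} u^2·e^(-2·u) du ÷ ∫_{0}^{∞} u^2·e^(-2·u) du.
With ∫ u^2·e^(-2·u) du = -(2·u^2 + 2·u + 1)·e^(-2·u)/4 + C, the region integral is 1/4 - 157·e^(-12/5)/100 and the full one is 1/4.
This evaluates to P = 0.4303.

P ≈ 0.430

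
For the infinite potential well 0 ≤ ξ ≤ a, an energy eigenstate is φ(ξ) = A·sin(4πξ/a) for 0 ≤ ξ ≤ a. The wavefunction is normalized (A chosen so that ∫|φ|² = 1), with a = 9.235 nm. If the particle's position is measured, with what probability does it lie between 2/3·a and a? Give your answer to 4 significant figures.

|φ|² is the probability density, so P = ∫_{2/3·a}^{a} |φ|² dξ.
The normalization integral ∫|φ|²dξ over the whole domain equals a/2·A², and A² cancels in the ratio.
In terms of u = ξ/a (A² and the length scale cancel between numerator and denominator), P = [∫_{2/3}^{1} sin(4·π·u)^2 du] / [∫_{0}^{1} sin(4·π·u)^2 du].
An antiderivative of sin(4·π·u)^2 is u/2 - sin(4·π·u)·cos(4·π·u)/(8·π); evaluating from 2/3 to 1 gives -√(3)/(32·π) + 1/6, while the full integral is 1/2.
This works out to P = (-√(3)/16 + π/3)/π.

P ≈ 0.2989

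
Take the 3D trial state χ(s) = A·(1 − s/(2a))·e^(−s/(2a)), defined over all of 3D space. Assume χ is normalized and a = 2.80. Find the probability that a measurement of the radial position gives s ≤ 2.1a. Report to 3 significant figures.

P ≈ 0.0527

Integrate the radial probability density 4πs²|χ|² over s ≤ 2.1a.
Normalization gives A² = 1/(8·π·a^3).
Let u = s/a; then A², 4π and the length scale all cancel, so P = ∫_{0}^{2.1} u^2·(1 - u/2)^2·e^(-u) du ÷ ∫_{0}^{∞} u^2·(1 - u/2)^2·e^(-u) du.
With ∫ u^2·(1 - u/2)^2·e^(-u) du = -(u^4/4 + u^2 + 2·u + 2)·e^(-u) + C, the region integral is ≈ 0.10535 and the full one is 2.
This evaluates to P = 0.05268.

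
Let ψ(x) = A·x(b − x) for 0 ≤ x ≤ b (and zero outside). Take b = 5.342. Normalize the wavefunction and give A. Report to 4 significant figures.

A ≈ 0.08304

Normalization requires ∫|ψ|² dx = 1, integrated from 0 to b.
Expanding the polynomial and integrating term by term, with ψ = A·x(b − x), the integral evaluates to A²·[b^5/30].
With b = 5.342: A² = 0.0068961 and A = 0.083043.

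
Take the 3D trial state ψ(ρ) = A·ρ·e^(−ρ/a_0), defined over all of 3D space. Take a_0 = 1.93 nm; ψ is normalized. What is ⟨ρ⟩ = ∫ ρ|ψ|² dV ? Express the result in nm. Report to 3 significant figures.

⟨ρ⟩ = ∫ ρ |ψ|² 4πρ² dρ over the full domain.
Since the A² factors cancel between numerator and denominator, ⟨ρ⟩ = 5·a_0/2.
Putting a_0 = 1.93 gives 4.825.

⟨ρ⟩ ≈ 4.83 nm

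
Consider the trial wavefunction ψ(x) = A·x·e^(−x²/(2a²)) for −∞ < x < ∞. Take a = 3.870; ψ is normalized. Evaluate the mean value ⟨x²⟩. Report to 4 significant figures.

⟨x^2⟩ ≈ 22.47

By definition ⟨x²⟩ = ∫ x^2 |ψ(x)|² dx.
Differentiating ∫e^(−αx²) dx = √(π/α) under α to get the higher moments, evaluating both integrals, ⟨x²⟩ = 3·a^2/2.
Putting a = 3.870 gives 22.465.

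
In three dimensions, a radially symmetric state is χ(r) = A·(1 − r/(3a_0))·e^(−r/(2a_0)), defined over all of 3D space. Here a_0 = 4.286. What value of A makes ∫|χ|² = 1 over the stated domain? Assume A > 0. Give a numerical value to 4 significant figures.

A ≈ 0.03894

Require ∫ |χ|² 4πr² dr = 1 over the whole domain.
(Spherical symmetry: dV = 4πr² dr.)
Using ∫₀^∞ rⁿ e^(−αr) dr = n!/αⁿ⁺¹, ∫|χ|² 4πr² dr = A²·(8·π·a_0^3/3).
Setting this equal to 1 gives A² = 1/(8·π·a_0^3/3).
Plugging in a_0 = 4.286 yields A = 0.038937.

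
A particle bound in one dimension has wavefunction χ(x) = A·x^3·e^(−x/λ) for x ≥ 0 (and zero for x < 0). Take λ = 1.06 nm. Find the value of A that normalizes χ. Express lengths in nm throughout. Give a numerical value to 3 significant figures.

Normalization requires ∫|χ|² dx = 1, integrated from 0 to ∞.
Recall ∫₀^∞ x^m e^(−x/β) dx = m!·β^(m+1), ∫|χ|² dx = A²·(45·λ^7/8).
Hence A² = 1/[45·λ^7/8].
Plugging in λ = 1.06 yields A = 0.3438.

A ≈ 0.344 nm^(-7/2)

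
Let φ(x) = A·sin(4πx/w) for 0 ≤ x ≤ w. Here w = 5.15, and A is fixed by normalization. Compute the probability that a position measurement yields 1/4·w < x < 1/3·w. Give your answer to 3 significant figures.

P ≈ 0.0489

|φ|² is the probability density, so P = ∫_{1/4·w}^{1/3·w} |φ|² dx.
With A² fixed by ∫|φ|² = 1, i.e. A² = (w/2)^(−1), substitute and integrate.
Substituting u = x/w, A² and the length scale cancel in the ratio: P = ∫_{1/4}^{1/3} sin(4·π·u)^2 du / ∫_{0}^{1} sin(4·π·u)^2 du.
An antiderivative of sin(4·π·u)^2 is u/2 - sin(4·π·u)·cos(4·π·u)/(8·π); evaluating from 1/4 to 1/3 gives -√(3)/(32·π) + 1/24, while the full integral is 1/2.
Taking the ratio, P = (-√(3)/16 + π/12)/π.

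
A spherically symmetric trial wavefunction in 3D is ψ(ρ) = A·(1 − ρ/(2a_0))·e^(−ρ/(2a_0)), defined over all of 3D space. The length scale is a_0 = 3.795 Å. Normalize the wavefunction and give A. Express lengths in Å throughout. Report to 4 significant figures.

A ≈ 0.02698 Å^(-3/2)

Normalization requires ∫|ψ|² 4πρ² dρ = 1, integrated from 0 to ∞.
In 3D with spherical symmetry the volume element is 4πρ² dρ.
Recall ∫₀^∞ ρ^m e^(−ρ/β) dρ = m!·β^(m+1), carrying out the integral gives A² · 8·π·a_0^3.
Plugging in a_0 = 3.795 yields A = 0.026981.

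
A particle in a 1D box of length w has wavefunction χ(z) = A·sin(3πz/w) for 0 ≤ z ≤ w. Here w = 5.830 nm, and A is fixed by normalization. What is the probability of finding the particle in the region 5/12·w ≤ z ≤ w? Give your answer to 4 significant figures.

P ≈ 0.6364

The probability is P = ∫ |χ|² dz over [5/12·w, w].
Since A² = 1/(w/2), this is the region integral divided by the full normalization integral.
In terms of u = z/w (A² and the length scale cancel between numerator and denominator), P = [∫_{5/12}^{1} sin(3·π·u)^2 du] / [∫_{0}^{1} sin(3·π·u)^2 du].
An antiderivative of sin(3·π·u)^2 is u/2 - sin(6·π·u)/(12·π); evaluating from 5/12 to 1 gives 1/(12·π) + 7/24, while the full integral is 1/2.
This works out to P = (2 + 7·π)/(12·π).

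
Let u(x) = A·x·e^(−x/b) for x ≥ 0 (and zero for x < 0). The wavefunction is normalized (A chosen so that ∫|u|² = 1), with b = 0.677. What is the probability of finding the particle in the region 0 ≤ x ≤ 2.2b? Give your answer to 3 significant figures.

|u|² is the probability density, so P = ∫_{0}^{2.2b} |u|² dx.
With A² fixed by ∫|u|² = 1, i.e. A² = (b^3/4)^(−1), substitute and integrate.
In terms of t = x/b (A² and the length scale cancel between numerator and denominator), P = [∫_{0}^{2.2} t^2·e^(-2·t) dt] / [∫_{0}^{∞} t^2·e^(-2·t) dt].
An antiderivative of t^2·e^(-2·t) is -(2·t^2 + 2·t + 1)·e^(-2·t)/4; evaluating from 0 to 2.2 gives 1/4 - 377·e^(-22/5)/100, while the full integral is 1/4.
Taking the ratio, P = 0.8149.

P ≈ 0.815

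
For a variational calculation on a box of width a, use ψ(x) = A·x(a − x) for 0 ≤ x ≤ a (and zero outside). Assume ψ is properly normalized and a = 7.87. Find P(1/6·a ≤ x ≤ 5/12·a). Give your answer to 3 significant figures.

|ψ|² is the probability density, so P = ∫_{1/6·a}^{5/12·a} |ψ|² dx.
The normalization integral ∫|ψ|²dx over the whole domain equals a^5/30·A², and A² cancels in the ratio.
Substituting u = x/a, A² and the length scale cancel in the ratio: P = ∫_{1/6}^{5/12} u^2·(1 - u)^2 du / ∫_{0}^{1} u^2·(1 - u)^2 du.
An antiderivative of u^2·(1 - u)^2 is u^3·(6·u^2 - 15·u + 10)/30; evaluating from 1/6 to 5/12 gives ≈ 0.010371, while the full integral is 1/30.
The result is P = 0.3111.

P ≈ 0.311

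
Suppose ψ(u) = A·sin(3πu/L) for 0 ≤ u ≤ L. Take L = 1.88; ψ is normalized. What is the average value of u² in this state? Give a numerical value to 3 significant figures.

⟨u^2⟩ ≈ 1.16

The expectation value is the |ψ|²-weighted average of u^2: ∫ u^2|ψ|² du.
With ∫₀^L sin²(nπu/L) du = L/2, since the A² factors cancel between numerator and denominator, ⟨u²⟩ = -L^2/(18·π^2) + L^2/3.
With L = 1.88, ⟨u^2⟩ = 1.158.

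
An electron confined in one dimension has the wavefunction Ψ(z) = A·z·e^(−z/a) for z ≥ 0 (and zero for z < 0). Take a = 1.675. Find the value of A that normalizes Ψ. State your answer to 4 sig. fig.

The normalization condition is ∫|Ψ|² dz = 1 from 0 to ∞.
∫|Ψ|² dz = A²·(a^3/4).
Substituting a = 1.675 gives A² = 0.85117, so A = 0.92259.

A ≈ 0.9226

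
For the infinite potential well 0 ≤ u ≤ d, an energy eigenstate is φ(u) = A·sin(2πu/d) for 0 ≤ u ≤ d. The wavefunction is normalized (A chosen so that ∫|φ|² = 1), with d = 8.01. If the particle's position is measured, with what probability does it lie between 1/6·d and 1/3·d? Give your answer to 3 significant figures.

The probability is P = ∫ |φ|² du over [1/6·d, 1/3·d].
With A² fixed by ∫|φ|² = 1, i.e. A² = (d/2)^(−1), substitute and integrate.
In terms of t = u/d (A² and the length scale cancel between numerator and denominator), P = [∫_{1/6}^{1/3} sin(2·π·t)^2 dt] / [∫_{0}^{1} sin(2·π·t)^2 dt].
Using ∫ sin(2·π·t)^2 dt = t/2 - sin(4·π·t)/(8·π), the numerator is √(3)/(8·π) + 1/12 and the denominator is 1/2.
Taking the ratio, P = (√(3)/4 + π/6)/π.

P ≈ 0.304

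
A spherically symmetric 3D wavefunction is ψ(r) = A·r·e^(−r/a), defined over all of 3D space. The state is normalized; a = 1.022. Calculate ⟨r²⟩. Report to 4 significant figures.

The expectation value is the |ψ|²-weighted average of r^2: ∫ r^2|ψ|² 4πr² dr.
Using ∫₀^∞ rⁿ e^(−αr) dr = n!/αⁿ⁺¹, since the A² factors cancel between numerator and denominator, ⟨r²⟩ = 15·a^2/2.
With a = 1.022, ⟨r^2⟩ = 7.8336.

⟨r^2⟩ ≈ 7.834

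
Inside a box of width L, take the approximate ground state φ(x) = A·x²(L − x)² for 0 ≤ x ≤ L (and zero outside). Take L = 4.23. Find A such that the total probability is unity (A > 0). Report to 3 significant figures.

A ≈ 0.0381

Normalization requires ∫|φ|² dx = 1, integrated from 0 to L.
Expanding the polynomial and integrating term by term, the integral (without the A² prefactor) comes out to L^9/630.
Substituting L = 4.23 gives A² = 0.001453, so A = 0.03812.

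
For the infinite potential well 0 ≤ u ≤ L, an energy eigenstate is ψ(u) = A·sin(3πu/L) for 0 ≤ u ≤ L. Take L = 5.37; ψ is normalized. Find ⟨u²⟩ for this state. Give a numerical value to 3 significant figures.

By definition ⟨u²⟩ = ∫ u^2 |ψ(u)|² du.
Since the A² factors cancel between numerator and denominator, ⟨u²⟩ = -L^2/(18·π^2) + L^2/3.
With L = 5.37, ⟨u^2⟩ = 9.450.

⟨u^2⟩ ≈ 9.45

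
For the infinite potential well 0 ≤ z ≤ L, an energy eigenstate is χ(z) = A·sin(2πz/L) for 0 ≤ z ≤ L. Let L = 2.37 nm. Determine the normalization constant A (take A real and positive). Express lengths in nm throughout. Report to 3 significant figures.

A ≈ 0.919 nm^(-1/2)

Normalization requires ∫|χ|² dz = 1, integrated from 0 to L.
With ∫₀^L sin²(nπz/L) dz = L/2, with χ = A·sin(2πz/L), the integral evaluates to A²·[L/2].
So A² = (L/2)^(−1).
Substituting L = 2.37 gives A² = 0.8439, so A = 0.9186.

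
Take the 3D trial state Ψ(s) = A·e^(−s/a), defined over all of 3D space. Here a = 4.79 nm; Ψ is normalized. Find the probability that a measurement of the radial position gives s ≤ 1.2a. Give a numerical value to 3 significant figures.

P = ∫ |Ψ|² 4πs² ds over s ≤ 1.2a.
A² is fixed by ∫₀^∞ 4πs²|Ψ|² ds = 1, i.e. A² = (π·a^3)^(−1).
Let u = s/a; then A², 4π and the length scale all cancel, so P = ∫_{0}^{1.2} u^2·e^(-2·u) du ÷ ∫_{0}^{∞} u^2·e^(-2·u) du.
Using ∫ u^2·e^(-2·u) du = -(2·u^2 + 2·u + 1)·e^(-2·u)/4, the numerator is 1/4 - 157·e^(-12/5)/100 and the denominator is 1/4.
Taking the ratio yields P = 0.4303.

P ≈ 0.430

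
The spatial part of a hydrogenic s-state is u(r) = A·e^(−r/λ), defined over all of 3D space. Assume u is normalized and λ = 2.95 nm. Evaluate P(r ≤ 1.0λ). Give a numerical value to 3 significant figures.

P ≈ 0.323

With dV = 4πr²dr, the probability is ∫|u|² dV over r ≤ 1.0λ.
A² is fixed by ∫₀^∞ 4πr²|u|² dr = 1, i.e. A² = (π·λ^3)^(−1).
Substituting t = r/λ, A², 4π and the length scale all cancel in the ratio: P = ∫_{0}^{1.0} t^2·e^(-2·t) dt / ∫_{0}^{∞} t^2·e^(-2·t) dt.
An antiderivative of t^2·e^(-2·t) is -(2·t^2 + 2·t + 1)·e^(-2·t)/4; evaluating from 0 to 1.0 gives 1/4 - 5·e^(-2)/4, while the full integral is 1/4.
This evaluates to P = 0.3233.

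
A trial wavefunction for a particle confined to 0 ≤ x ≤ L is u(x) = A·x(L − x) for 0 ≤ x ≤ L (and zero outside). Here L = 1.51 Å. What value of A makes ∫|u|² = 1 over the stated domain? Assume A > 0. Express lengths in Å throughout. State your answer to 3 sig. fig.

Normalization requires ∫|u|² dx = 1, integrated from 0 to L.
Expanding the polynomial and integrating term by term, with u = A·x(L − x), the integral evaluates to A²·[L^5/30].
Hence A² = 1/[L^5/30].
Substituting L = 1.51 gives A² = 3.822, so A = 1.955.

A ≈ 1.95 Å^(-5/2)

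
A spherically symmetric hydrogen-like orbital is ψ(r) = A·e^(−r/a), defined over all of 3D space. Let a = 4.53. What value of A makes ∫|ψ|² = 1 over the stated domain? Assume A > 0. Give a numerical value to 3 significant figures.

A ≈ 0.0585

We need A² ∫|f|² 4πr² dr = 1, taking the integral from 0 to ∞.
In 3D with spherical symmetry the volume element is 4πr² dr.
Using ∫₀^∞ rⁿ e^(−αr) dr = n!/αⁿ⁺¹, with ψ = A·e^(−r/a), the integral evaluates to A²·[π·a^3].
Setting this equal to 1 gives A² = 1/(π·a^3).
Plugging in a = 4.53 yields A = 0.05852.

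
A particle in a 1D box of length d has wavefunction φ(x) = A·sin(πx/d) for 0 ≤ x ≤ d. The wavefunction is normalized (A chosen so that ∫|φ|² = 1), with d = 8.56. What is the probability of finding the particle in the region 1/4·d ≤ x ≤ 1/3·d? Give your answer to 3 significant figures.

The probability is P = ∫ |φ|² dx over [1/4·d, 1/3·d].
The normalization integral ∫|φ|²dx over the whole domain equals d/2·A², and A² cancels in the ratio.
In terms of u = x/d (A² and the length scale cancel between numerator and denominator), P = [∫_{1/4}^{1/3} sin(π·u)^2 du] / [∫_{0}^{1} sin(π·u)^2 du].
An antiderivative of sin(π·u)^2 is u/2 - sin(2·π·u)/(4·π); evaluating from 1/4 to 1/3 gives -√(3)/(8·π) + 1/24 + 1/(4·π), while the full integral is 1/2.
Evaluating gives P = (-3·√(3) + π + 6)/(12·π).

P ≈ 0.105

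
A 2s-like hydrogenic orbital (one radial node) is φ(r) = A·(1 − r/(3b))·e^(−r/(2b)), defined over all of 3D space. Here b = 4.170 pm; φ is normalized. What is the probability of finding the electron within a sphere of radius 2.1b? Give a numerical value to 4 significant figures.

Integrate the radial probability density 4πr²|φ|² over r ≤ 2.1b.
Normalization gives A² = 1/(8·π·b^3/3).
In terms of u = r/b (A², 4π and the length scale all cancel between numerator and denominator), P = [∫_{0}^{2.1} u^2·(1 - u/3)^2·e^(-u) du] / [∫_{0}^{∞} u^2·(1 - u/3)^2·e^(-u) du].
Using ∫ u^2·(1 - u/3)^2·e^(-u) du = (-u^4 + 2·u^3 - 3·u^2 - 6·u - 6)·e^(-u)/9, the numerator is ≈ 0.220978 and the denominator is 2/3.
The region integral divided by the full integral gives P = 0.33147.

P ≈ 0.3315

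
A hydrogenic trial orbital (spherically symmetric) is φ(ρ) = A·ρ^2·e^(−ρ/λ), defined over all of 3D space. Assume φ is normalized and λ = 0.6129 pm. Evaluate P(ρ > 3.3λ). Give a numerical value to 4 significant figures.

With dV = 4πρ²dρ, the probability is ∫|φ|² dV over ρ > 3.3λ.
A² is fixed by ∫₀^∞ 4πρ²|φ|² dρ = 1, i.e. A² = (45·π·λ^7/2)^(−1).
Substituting u = ρ/λ, A², 4π and the length scale all cancel in the ratio: P = ∫_{3.3}^{∞} u^6·e^(-2·u) du / ∫_{0}^{∞} u^6·e^(-2·u) du.
Using ∫ u^6·e^(-2·u) du = -(4·u^6 + 12·u^5 + 30·u^4 + 60·u^3 + 90·u^2 + 90·u + 45)·e^(-2·u)/8, the numerator is ≈ 2.87347 and the denominator is 45/8.
The region integral divided by the full integral gives P = 0.51084.

P ≈ 0.5108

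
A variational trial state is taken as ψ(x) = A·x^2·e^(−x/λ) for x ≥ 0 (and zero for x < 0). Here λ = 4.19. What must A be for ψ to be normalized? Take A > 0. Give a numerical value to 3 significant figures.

The normalization condition is ∫|ψ|² dx = 1 from 0 to ∞.
With ∫₀^∞ x^4 e^(−αx) dx = 4!/α^5, with ψ = A·x^2·e^(−x/λ), the integral evaluates to A²·[3·λ^5/4].
Plugging in λ = 4.19 yields A = 0.03213.

A ≈ 0.0321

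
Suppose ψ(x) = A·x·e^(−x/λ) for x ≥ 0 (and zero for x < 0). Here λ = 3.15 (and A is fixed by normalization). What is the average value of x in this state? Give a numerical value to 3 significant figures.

⟨x⟩ ≈ 4.73

By definition ⟨x⟩ = ∫ x |ψ(x)|² dx.
Recall ∫₀^∞ x^m e^(−x/β) dx = m!·β^(m+1), the ratio of the moment integral to the normalization integral gives ⟨x⟩ = 3·λ/2.
Putting λ = 3.15 gives 4.725.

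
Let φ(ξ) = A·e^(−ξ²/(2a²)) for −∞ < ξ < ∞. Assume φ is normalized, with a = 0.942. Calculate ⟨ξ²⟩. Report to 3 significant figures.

⟨ξ²⟩ = ∫ ξ^2 |φ|² dξ over the full domain.
Using the Gaussian integral ∫_{−∞}^{∞} e^(−αξ²) dξ = √(π/α), evaluating both integrals, ⟨ξ²⟩ = a^2/2.
With a = 0.942, ⟨ξ^2⟩ = 0.4437.

⟨ξ^2⟩ ≈ 0.444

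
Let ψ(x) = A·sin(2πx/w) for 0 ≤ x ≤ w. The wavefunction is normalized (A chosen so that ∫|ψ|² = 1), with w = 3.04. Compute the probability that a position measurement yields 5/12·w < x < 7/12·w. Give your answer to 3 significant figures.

The probability is P = ∫ |ψ|² dx over [5/12·w, 7/12·w].
With A² fixed by ∫|ψ|² = 1, i.e. A² = (w/2)^(−1), substitute and integrate.
Substituting u = x/w, A² and the length scale cancel in the ratio: P = ∫_{5/12}^{7/12} sin(2·π·u)^2 du / ∫_{0}^{1} sin(2·π·u)^2 du.
Using ∫ sin(2·π·u)^2 du = u/2 - sin(4·π·u)/(8·π), the numerator is -√(3)/(8·π) + 1/12 and the denominator is 1/2.
This works out to P = (-√(3)/4 + π/6)/π.

P ≈ 0.0288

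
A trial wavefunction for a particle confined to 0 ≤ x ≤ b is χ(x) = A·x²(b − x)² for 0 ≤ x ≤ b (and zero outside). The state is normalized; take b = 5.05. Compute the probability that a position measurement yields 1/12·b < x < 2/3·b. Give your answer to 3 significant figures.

|χ|² is the probability density, so P = ∫_{1/12·b}^{2/3·b} |χ|² dx.
With A² fixed by ∫|χ|² = 1, i.e. A² = (b^9/630)^(−1), substitute and integrate.
Substituting u = x/b, A² and the length scale cancel in the ratio: P = ∫_{1/12}^{2/3} u^4·(1 - u)^4 du / ∫_{0}^{1} u^4·(1 - u)^4 du.
An antiderivative of u^4·(1 - u)^4 is u^5·(70·u^4 - 315·u^3 + 540·u^2 - 420·u + 126)/630; evaluating from 1/12 to 2/3 gives ≈ 0.0013568, while the full integral is 1/630.
Taking the ratio, P = 0.8548.

P ≈ 0.855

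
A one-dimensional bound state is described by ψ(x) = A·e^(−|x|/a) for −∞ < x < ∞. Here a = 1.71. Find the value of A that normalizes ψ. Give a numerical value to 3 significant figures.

The normalization condition is ∫|ψ|² dx = 1 from −∞ to ∞.
With ∫₀^∞ x^0 e^(−αx) dx = 0!/α^1, carrying out the integral gives A² · a.
Setting this equal to 1 gives A² = 1/(a).
Plugging in a = 1.71 yields A = 0.7647.

A ≈ 0.765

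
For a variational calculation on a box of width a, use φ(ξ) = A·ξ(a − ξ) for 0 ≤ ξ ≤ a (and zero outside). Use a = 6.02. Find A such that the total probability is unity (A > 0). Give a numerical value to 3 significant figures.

A ≈ 0.0616

Require ∫ |φ|² dξ = 1 over the whole domain.
∫|φ|² dξ = A²·(a^5/30).
So A² = (a^5/30)^(−1).
With a = 6.02: A² = 0.003794 and A = 0.06160.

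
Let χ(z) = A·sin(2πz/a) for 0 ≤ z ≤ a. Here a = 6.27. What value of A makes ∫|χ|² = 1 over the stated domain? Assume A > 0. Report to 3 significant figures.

A ≈ 0.565

The normalization condition is ∫|χ|² dz = 1 from 0 to a.
Using sin²θ = (1 − cos 2θ)/2, the integral (without the A² prefactor) comes out to a/2.
Hence A² = 1/[a/2].
Substituting a = 6.27 gives A² = 0.3190, so A = 0.5648.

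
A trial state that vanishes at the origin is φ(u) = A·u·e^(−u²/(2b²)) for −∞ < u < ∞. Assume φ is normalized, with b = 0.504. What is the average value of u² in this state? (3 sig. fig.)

⟨u^2⟩ ≈ 0.381

⟨u²⟩ = ∫ u^2 |φ|² du over the full domain.
Since the A² factors cancel between numerator and denominator, ⟨u²⟩ = 3·b^2/2.
With b = 0.504, ⟨u^2⟩ = 0.3810.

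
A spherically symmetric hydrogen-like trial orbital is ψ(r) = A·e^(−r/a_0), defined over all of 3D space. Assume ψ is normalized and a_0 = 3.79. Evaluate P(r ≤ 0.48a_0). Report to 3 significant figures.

Integrate the radial probability density 4πr²|ψ|² over r ≤ 0.48a_0.
Normalization gives A² = 1/(π·a_0^3).
In terms of u = r/a_0 (A², 4π and the length scale all cancel between numerator and denominator), P = [∫_{0}^{0.48} u^2·e^(-2·u) du] / [∫_{0}^{∞} u^2·e^(-2·u) du].
Using ∫ u^2·e^(-2·u) du = -(2·u^2 + 2·u + 1)·e^(-2·u)/4, the numerator is 1/4 - 1513·e^(-24/25)/2500 and the denominator is 1/4.
This evaluates to P = 0.07309.

P ≈ 0.0731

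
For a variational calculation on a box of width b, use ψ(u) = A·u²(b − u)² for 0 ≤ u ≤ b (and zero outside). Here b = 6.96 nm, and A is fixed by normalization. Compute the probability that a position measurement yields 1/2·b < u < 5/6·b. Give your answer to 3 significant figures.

P ≈ 0.491

|ψ|² is the probability density, so P = ∫_{1/2·b}^{5/6·b} |ψ|² du.
The normalization integral ∫|ψ|²du over the whole domain equals b^9/630·A², and A² cancels in the ratio.
In terms of t = u/b (A² and the length scale cancel between numerator and denominator), P = [∫_{1/2}^{5/6} t^4·(1 - t)^4 dt] / [∫_{0}^{1} t^4·(1 - t)^4 dt].
With ∫ t^4·(1 - t)^4 dt = t^5·(70·t^4 - 315·t^3 + 540·t^2 - 420·t + 126)/630 + C, the region integral is ≈ 0.00077944 and the full one is 1/630.
Taking the ratio, P = 0.4910.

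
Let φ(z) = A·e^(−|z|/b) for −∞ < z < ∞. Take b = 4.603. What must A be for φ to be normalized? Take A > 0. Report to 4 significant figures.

Normalization requires ∫|φ|² dz = 1, integrated from −∞ to ∞.
Carrying out the integral gives A² · b.
Hence A² = 1/[b].
Substituting b = 4.603 gives A² = 0.21725, so A = 0.46610.

A ≈ 0.4661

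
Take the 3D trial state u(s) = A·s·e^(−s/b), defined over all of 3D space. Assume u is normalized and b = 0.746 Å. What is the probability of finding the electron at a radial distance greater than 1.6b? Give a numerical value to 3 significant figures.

Integrate the radial probability density 4πs²|u|² over s > 1.6b.
The full normalization integral is A²·[3·π·b^5] = 1, fixing A².
In terms of t = s/b (A², 4π and the length scale all cancel between numerator and denominator), P = [∫_{1.6}^{∞} t^4·e^(-2·t) dt] / [∫_{0}^{∞} t^4·e^(-2·t) dt].
With ∫ t^4·e^(-2·t) dt = -(t^4/2 + t^3 + 3·t^2/2 + 3·t/2 + 3/4)·e^(-2·t) + C, the region integral is ≈ 0.58546 and the full one is 3/4.
This evaluates to P = 0.7806.

P ≈ 0.781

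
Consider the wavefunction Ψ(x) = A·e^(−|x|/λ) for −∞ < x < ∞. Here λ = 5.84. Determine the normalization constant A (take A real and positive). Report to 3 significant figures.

The normalization condition is ∫|Ψ|² dx = 1 from −∞ to ∞.
Using ∫₀^∞ xⁿ e^(−αx) dx = n!/αⁿ⁺¹, ∫|Ψ|² dx = A²·(λ).
Setting this equal to 1 gives A² = 1/(λ).
With λ = 5.84: A² = 0.1712 and A = 0.4138.

A ≈ 0.414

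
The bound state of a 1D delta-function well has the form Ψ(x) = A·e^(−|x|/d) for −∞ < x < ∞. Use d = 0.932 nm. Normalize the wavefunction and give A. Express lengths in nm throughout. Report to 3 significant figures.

Normalization requires ∫|Ψ|² dx = 1, integrated from −∞ to ∞.
Recall ∫₀^∞ x^m e^(−x/β) dx = m!·β^(m+1), the integral (without the A² prefactor) comes out to d.
With d = 0.932: A² = 1.073 and A = 1.036.

A ≈ 1.04 nm^(-1/2)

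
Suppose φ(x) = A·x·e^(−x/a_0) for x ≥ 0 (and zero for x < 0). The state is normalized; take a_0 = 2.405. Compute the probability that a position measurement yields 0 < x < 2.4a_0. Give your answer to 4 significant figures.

P = ∫_{0}^{2.4a_0} |φ(x)|² dx.
With A² fixed by ∫|φ|² = 1, i.e. A² = (a_0^3/4)^(−1), substitute and integrate.
Let u = x/a_0; then A² and the length scale cancel, so P = ∫_{0}^{2.4} u^2·e^(-2·u) du ÷ ∫_{0}^{∞} u^2·e^(-2·u) du.
Using ∫ u^2·e^(-2·u) du = -(2·u^2 + 2·u + 1)·e^(-2·u)/4, the numerator is 1/4 - 433·e^(-24/5)/100 and the denominator is 1/4.
This works out to P = 0.85746.

P ≈ 0.8575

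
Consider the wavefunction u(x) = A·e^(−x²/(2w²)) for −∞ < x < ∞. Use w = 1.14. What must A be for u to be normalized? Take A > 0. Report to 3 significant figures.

We need A² ∫|f|² dx = 1, taking the integral from −∞ to ∞.
Using the Gaussian integral ∫_{−∞}^{∞} e^(−αx²) dx = √(π/α), carrying out the integral gives A² · √(π)·w.
Plugging in w = 1.14 yields A = 0.7035.

A ≈ 0.703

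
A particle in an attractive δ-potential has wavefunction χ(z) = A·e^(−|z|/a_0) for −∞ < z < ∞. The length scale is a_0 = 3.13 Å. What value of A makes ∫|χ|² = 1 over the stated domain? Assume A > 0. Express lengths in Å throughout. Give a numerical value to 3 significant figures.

A ≈ 0.565 Å^(-1/2)

We need A² ∫|f|² dz = 1, taking the integral from −∞ to ∞.
The integral (without the A² prefactor) comes out to a_0.
Setting this equal to 1 gives A² = 1/(a_0).
Substituting a_0 = 3.13 gives A² = 0.3195, so A = 0.5652.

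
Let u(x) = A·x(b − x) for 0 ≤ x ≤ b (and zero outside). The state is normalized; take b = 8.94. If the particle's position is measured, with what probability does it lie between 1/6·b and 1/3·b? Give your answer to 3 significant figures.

The probability is P = ∫ |u|² dx over [1/6·b, 1/3·b].
The normalization integral ∫|u|²dx over the whole domain equals b^5/30·A², and A² cancels in the ratio.
Substituting t = x/b, A² and the length scale cancel in the ratio: P = ∫_{1/6}^{1/3} t^2·(1 - t)^2 dt / ∫_{0}^{1} t^2·(1 - t)^2 dt.
With ∫ t^2·(1 - t)^2 dt = t^3·(6·t^2 - 15·t + 10)/30 + C, the region integral is ≈ 0.0058128 and the full one is 1/30.
Evaluating gives P = 113/648.

P ≈ 0.174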